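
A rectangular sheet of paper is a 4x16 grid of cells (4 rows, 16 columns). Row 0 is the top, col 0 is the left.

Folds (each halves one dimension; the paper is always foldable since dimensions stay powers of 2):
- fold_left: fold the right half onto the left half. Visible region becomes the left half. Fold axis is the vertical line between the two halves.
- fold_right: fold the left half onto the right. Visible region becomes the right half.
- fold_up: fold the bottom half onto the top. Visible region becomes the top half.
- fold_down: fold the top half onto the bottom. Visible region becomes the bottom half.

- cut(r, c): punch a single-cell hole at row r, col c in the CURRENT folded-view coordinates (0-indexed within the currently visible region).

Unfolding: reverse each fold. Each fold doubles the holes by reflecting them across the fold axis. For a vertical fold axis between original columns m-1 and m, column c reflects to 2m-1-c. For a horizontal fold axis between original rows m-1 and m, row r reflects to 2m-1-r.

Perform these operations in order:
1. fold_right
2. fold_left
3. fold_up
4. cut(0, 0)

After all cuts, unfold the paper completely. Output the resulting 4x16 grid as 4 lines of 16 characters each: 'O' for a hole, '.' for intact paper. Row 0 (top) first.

Op 1 fold_right: fold axis v@8; visible region now rows[0,4) x cols[8,16) = 4x8
Op 2 fold_left: fold axis v@12; visible region now rows[0,4) x cols[8,12) = 4x4
Op 3 fold_up: fold axis h@2; visible region now rows[0,2) x cols[8,12) = 2x4
Op 4 cut(0, 0): punch at orig (0,8); cuts so far [(0, 8)]; region rows[0,2) x cols[8,12) = 2x4
Unfold 1 (reflect across h@2): 2 holes -> [(0, 8), (3, 8)]
Unfold 2 (reflect across v@12): 4 holes -> [(0, 8), (0, 15), (3, 8), (3, 15)]
Unfold 3 (reflect across v@8): 8 holes -> [(0, 0), (0, 7), (0, 8), (0, 15), (3, 0), (3, 7), (3, 8), (3, 15)]

Answer: O......OO......O
................
................
O......OO......O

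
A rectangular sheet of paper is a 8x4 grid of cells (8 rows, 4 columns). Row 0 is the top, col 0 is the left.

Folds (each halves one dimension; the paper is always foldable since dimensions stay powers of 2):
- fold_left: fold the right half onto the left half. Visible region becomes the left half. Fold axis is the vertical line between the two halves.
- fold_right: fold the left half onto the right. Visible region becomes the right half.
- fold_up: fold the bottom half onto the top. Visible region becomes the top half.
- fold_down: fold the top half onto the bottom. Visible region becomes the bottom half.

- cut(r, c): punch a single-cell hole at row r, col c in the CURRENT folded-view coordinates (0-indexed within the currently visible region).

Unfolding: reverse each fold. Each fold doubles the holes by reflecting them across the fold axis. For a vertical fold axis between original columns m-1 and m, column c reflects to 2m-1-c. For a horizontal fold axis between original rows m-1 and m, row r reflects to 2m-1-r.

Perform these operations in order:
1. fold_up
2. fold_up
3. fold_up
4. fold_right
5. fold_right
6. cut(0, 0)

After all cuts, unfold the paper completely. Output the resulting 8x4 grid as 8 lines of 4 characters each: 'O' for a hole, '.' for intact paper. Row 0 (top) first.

Op 1 fold_up: fold axis h@4; visible region now rows[0,4) x cols[0,4) = 4x4
Op 2 fold_up: fold axis h@2; visible region now rows[0,2) x cols[0,4) = 2x4
Op 3 fold_up: fold axis h@1; visible region now rows[0,1) x cols[0,4) = 1x4
Op 4 fold_right: fold axis v@2; visible region now rows[0,1) x cols[2,4) = 1x2
Op 5 fold_right: fold axis v@3; visible region now rows[0,1) x cols[3,4) = 1x1
Op 6 cut(0, 0): punch at orig (0,3); cuts so far [(0, 3)]; region rows[0,1) x cols[3,4) = 1x1
Unfold 1 (reflect across v@3): 2 holes -> [(0, 2), (0, 3)]
Unfold 2 (reflect across v@2): 4 holes -> [(0, 0), (0, 1), (0, 2), (0, 3)]
Unfold 3 (reflect across h@1): 8 holes -> [(0, 0), (0, 1), (0, 2), (0, 3), (1, 0), (1, 1), (1, 2), (1, 3)]
Unfold 4 (reflect across h@2): 16 holes -> [(0, 0), (0, 1), (0, 2), (0, 3), (1, 0), (1, 1), (1, 2), (1, 3), (2, 0), (2, 1), (2, 2), (2, 3), (3, 0), (3, 1), (3, 2), (3, 3)]
Unfold 5 (reflect across h@4): 32 holes -> [(0, 0), (0, 1), (0, 2), (0, 3), (1, 0), (1, 1), (1, 2), (1, 3), (2, 0), (2, 1), (2, 2), (2, 3), (3, 0), (3, 1), (3, 2), (3, 3), (4, 0), (4, 1), (4, 2), (4, 3), (5, 0), (5, 1), (5, 2), (5, 3), (6, 0), (6, 1), (6, 2), (6, 3), (7, 0), (7, 1), (7, 2), (7, 3)]

Answer: OOOO
OOOO
OOOO
OOOO
OOOO
OOOO
OOOO
OOOO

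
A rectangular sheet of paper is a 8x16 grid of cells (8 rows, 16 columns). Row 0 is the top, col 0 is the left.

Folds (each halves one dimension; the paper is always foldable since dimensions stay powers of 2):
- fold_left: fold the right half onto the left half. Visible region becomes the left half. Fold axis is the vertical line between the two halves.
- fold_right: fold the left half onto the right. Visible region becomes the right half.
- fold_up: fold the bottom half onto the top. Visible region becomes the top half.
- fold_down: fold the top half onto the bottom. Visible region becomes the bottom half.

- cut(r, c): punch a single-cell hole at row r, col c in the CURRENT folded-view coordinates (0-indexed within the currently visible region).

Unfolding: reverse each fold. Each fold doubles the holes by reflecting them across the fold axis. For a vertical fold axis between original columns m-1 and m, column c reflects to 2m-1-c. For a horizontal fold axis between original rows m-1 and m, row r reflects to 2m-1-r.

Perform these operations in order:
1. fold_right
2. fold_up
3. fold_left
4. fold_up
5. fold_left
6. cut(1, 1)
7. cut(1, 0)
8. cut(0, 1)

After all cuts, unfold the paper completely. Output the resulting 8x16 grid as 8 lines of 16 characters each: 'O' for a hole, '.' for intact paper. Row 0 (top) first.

Op 1 fold_right: fold axis v@8; visible region now rows[0,8) x cols[8,16) = 8x8
Op 2 fold_up: fold axis h@4; visible region now rows[0,4) x cols[8,16) = 4x8
Op 3 fold_left: fold axis v@12; visible region now rows[0,4) x cols[8,12) = 4x4
Op 4 fold_up: fold axis h@2; visible region now rows[0,2) x cols[8,12) = 2x4
Op 5 fold_left: fold axis v@10; visible region now rows[0,2) x cols[8,10) = 2x2
Op 6 cut(1, 1): punch at orig (1,9); cuts so far [(1, 9)]; region rows[0,2) x cols[8,10) = 2x2
Op 7 cut(1, 0): punch at orig (1,8); cuts so far [(1, 8), (1, 9)]; region rows[0,2) x cols[8,10) = 2x2
Op 8 cut(0, 1): punch at orig (0,9); cuts so far [(0, 9), (1, 8), (1, 9)]; region rows[0,2) x cols[8,10) = 2x2
Unfold 1 (reflect across v@10): 6 holes -> [(0, 9), (0, 10), (1, 8), (1, 9), (1, 10), (1, 11)]
Unfold 2 (reflect across h@2): 12 holes -> [(0, 9), (0, 10), (1, 8), (1, 9), (1, 10), (1, 11), (2, 8), (2, 9), (2, 10), (2, 11), (3, 9), (3, 10)]
Unfold 3 (reflect across v@12): 24 holes -> [(0, 9), (0, 10), (0, 13), (0, 14), (1, 8), (1, 9), (1, 10), (1, 11), (1, 12), (1, 13), (1, 14), (1, 15), (2, 8), (2, 9), (2, 10), (2, 11), (2, 12), (2, 13), (2, 14), (2, 15), (3, 9), (3, 10), (3, 13), (3, 14)]
Unfold 4 (reflect across h@4): 48 holes -> [(0, 9), (0, 10), (0, 13), (0, 14), (1, 8), (1, 9), (1, 10), (1, 11), (1, 12), (1, 13), (1, 14), (1, 15), (2, 8), (2, 9), (2, 10), (2, 11), (2, 12), (2, 13), (2, 14), (2, 15), (3, 9), (3, 10), (3, 13), (3, 14), (4, 9), (4, 10), (4, 13), (4, 14), (5, 8), (5, 9), (5, 10), (5, 11), (5, 12), (5, 13), (5, 14), (5, 15), (6, 8), (6, 9), (6, 10), (6, 11), (6, 12), (6, 13), (6, 14), (6, 15), (7, 9), (7, 10), (7, 13), (7, 14)]
Unfold 5 (reflect across v@8): 96 holes -> [(0, 1), (0, 2), (0, 5), (0, 6), (0, 9), (0, 10), (0, 13), (0, 14), (1, 0), (1, 1), (1, 2), (1, 3), (1, 4), (1, 5), (1, 6), (1, 7), (1, 8), (1, 9), (1, 10), (1, 11), (1, 12), (1, 13), (1, 14), (1, 15), (2, 0), (2, 1), (2, 2), (2, 3), (2, 4), (2, 5), (2, 6), (2, 7), (2, 8), (2, 9), (2, 10), (2, 11), (2, 12), (2, 13), (2, 14), (2, 15), (3, 1), (3, 2), (3, 5), (3, 6), (3, 9), (3, 10), (3, 13), (3, 14), (4, 1), (4, 2), (4, 5), (4, 6), (4, 9), (4, 10), (4, 13), (4, 14), (5, 0), (5, 1), (5, 2), (5, 3), (5, 4), (5, 5), (5, 6), (5, 7), (5, 8), (5, 9), (5, 10), (5, 11), (5, 12), (5, 13), (5, 14), (5, 15), (6, 0), (6, 1), (6, 2), (6, 3), (6, 4), (6, 5), (6, 6), (6, 7), (6, 8), (6, 9), (6, 10), (6, 11), (6, 12), (6, 13), (6, 14), (6, 15), (7, 1), (7, 2), (7, 5), (7, 6), (7, 9), (7, 10), (7, 13), (7, 14)]

Answer: .OO..OO..OO..OO.
OOOOOOOOOOOOOOOO
OOOOOOOOOOOOOOOO
.OO..OO..OO..OO.
.OO..OO..OO..OO.
OOOOOOOOOOOOOOOO
OOOOOOOOOOOOOOOO
.OO..OO..OO..OO.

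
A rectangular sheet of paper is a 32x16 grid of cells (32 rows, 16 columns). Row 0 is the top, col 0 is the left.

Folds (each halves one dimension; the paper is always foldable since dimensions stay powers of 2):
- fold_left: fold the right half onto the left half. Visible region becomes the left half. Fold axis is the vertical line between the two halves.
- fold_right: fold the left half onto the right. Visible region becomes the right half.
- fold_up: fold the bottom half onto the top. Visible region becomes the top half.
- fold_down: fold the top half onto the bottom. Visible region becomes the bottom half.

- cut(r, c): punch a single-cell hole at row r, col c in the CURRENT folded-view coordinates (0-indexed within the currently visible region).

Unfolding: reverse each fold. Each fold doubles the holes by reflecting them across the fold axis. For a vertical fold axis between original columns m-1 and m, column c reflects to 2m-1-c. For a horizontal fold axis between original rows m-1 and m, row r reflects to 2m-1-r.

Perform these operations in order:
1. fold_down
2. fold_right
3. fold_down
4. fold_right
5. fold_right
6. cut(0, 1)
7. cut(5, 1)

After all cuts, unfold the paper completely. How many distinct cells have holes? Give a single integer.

Op 1 fold_down: fold axis h@16; visible region now rows[16,32) x cols[0,16) = 16x16
Op 2 fold_right: fold axis v@8; visible region now rows[16,32) x cols[8,16) = 16x8
Op 3 fold_down: fold axis h@24; visible region now rows[24,32) x cols[8,16) = 8x8
Op 4 fold_right: fold axis v@12; visible region now rows[24,32) x cols[12,16) = 8x4
Op 5 fold_right: fold axis v@14; visible region now rows[24,32) x cols[14,16) = 8x2
Op 6 cut(0, 1): punch at orig (24,15); cuts so far [(24, 15)]; region rows[24,32) x cols[14,16) = 8x2
Op 7 cut(5, 1): punch at orig (29,15); cuts so far [(24, 15), (29, 15)]; region rows[24,32) x cols[14,16) = 8x2
Unfold 1 (reflect across v@14): 4 holes -> [(24, 12), (24, 15), (29, 12), (29, 15)]
Unfold 2 (reflect across v@12): 8 holes -> [(24, 8), (24, 11), (24, 12), (24, 15), (29, 8), (29, 11), (29, 12), (29, 15)]
Unfold 3 (reflect across h@24): 16 holes -> [(18, 8), (18, 11), (18, 12), (18, 15), (23, 8), (23, 11), (23, 12), (23, 15), (24, 8), (24, 11), (24, 12), (24, 15), (29, 8), (29, 11), (29, 12), (29, 15)]
Unfold 4 (reflect across v@8): 32 holes -> [(18, 0), (18, 3), (18, 4), (18, 7), (18, 8), (18, 11), (18, 12), (18, 15), (23, 0), (23, 3), (23, 4), (23, 7), (23, 8), (23, 11), (23, 12), (23, 15), (24, 0), (24, 3), (24, 4), (24, 7), (24, 8), (24, 11), (24, 12), (24, 15), (29, 0), (29, 3), (29, 4), (29, 7), (29, 8), (29, 11), (29, 12), (29, 15)]
Unfold 5 (reflect across h@16): 64 holes -> [(2, 0), (2, 3), (2, 4), (2, 7), (2, 8), (2, 11), (2, 12), (2, 15), (7, 0), (7, 3), (7, 4), (7, 7), (7, 8), (7, 11), (7, 12), (7, 15), (8, 0), (8, 3), (8, 4), (8, 7), (8, 8), (8, 11), (8, 12), (8, 15), (13, 0), (13, 3), (13, 4), (13, 7), (13, 8), (13, 11), (13, 12), (13, 15), (18, 0), (18, 3), (18, 4), (18, 7), (18, 8), (18, 11), (18, 12), (18, 15), (23, 0), (23, 3), (23, 4), (23, 7), (23, 8), (23, 11), (23, 12), (23, 15), (24, 0), (24, 3), (24, 4), (24, 7), (24, 8), (24, 11), (24, 12), (24, 15), (29, 0), (29, 3), (29, 4), (29, 7), (29, 8), (29, 11), (29, 12), (29, 15)]

Answer: 64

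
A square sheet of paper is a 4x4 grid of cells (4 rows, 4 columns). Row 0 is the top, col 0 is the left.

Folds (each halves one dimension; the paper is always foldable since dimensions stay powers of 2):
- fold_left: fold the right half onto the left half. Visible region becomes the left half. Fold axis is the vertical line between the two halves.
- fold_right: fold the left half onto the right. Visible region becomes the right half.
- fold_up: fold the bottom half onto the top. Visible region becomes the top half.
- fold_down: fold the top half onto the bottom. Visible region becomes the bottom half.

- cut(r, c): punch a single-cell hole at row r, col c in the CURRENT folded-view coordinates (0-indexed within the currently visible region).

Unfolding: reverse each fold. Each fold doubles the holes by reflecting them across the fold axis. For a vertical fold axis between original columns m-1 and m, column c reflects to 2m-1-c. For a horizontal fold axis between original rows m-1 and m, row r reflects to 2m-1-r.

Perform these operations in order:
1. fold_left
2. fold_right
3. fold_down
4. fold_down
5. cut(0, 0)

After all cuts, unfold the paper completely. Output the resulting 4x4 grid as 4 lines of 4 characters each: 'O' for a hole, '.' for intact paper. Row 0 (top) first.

Op 1 fold_left: fold axis v@2; visible region now rows[0,4) x cols[0,2) = 4x2
Op 2 fold_right: fold axis v@1; visible region now rows[0,4) x cols[1,2) = 4x1
Op 3 fold_down: fold axis h@2; visible region now rows[2,4) x cols[1,2) = 2x1
Op 4 fold_down: fold axis h@3; visible region now rows[3,4) x cols[1,2) = 1x1
Op 5 cut(0, 0): punch at orig (3,1); cuts so far [(3, 1)]; region rows[3,4) x cols[1,2) = 1x1
Unfold 1 (reflect across h@3): 2 holes -> [(2, 1), (3, 1)]
Unfold 2 (reflect across h@2): 4 holes -> [(0, 1), (1, 1), (2, 1), (3, 1)]
Unfold 3 (reflect across v@1): 8 holes -> [(0, 0), (0, 1), (1, 0), (1, 1), (2, 0), (2, 1), (3, 0), (3, 1)]
Unfold 4 (reflect across v@2): 16 holes -> [(0, 0), (0, 1), (0, 2), (0, 3), (1, 0), (1, 1), (1, 2), (1, 3), (2, 0), (2, 1), (2, 2), (2, 3), (3, 0), (3, 1), (3, 2), (3, 3)]

Answer: OOOO
OOOO
OOOO
OOOO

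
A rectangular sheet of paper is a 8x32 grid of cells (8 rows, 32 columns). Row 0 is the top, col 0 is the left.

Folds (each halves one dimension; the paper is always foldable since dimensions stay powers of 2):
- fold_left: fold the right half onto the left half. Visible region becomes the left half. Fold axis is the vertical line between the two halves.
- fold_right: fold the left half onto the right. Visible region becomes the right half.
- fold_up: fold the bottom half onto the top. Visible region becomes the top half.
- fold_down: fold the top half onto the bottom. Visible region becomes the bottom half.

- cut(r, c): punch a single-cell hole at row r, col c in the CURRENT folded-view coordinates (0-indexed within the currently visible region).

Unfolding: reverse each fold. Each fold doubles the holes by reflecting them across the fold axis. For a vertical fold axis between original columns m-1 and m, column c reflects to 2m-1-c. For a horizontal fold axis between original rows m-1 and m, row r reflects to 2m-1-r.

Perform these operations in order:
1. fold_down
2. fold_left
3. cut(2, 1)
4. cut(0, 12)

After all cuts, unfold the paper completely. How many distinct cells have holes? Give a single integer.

Answer: 8

Derivation:
Op 1 fold_down: fold axis h@4; visible region now rows[4,8) x cols[0,32) = 4x32
Op 2 fold_left: fold axis v@16; visible region now rows[4,8) x cols[0,16) = 4x16
Op 3 cut(2, 1): punch at orig (6,1); cuts so far [(6, 1)]; region rows[4,8) x cols[0,16) = 4x16
Op 4 cut(0, 12): punch at orig (4,12); cuts so far [(4, 12), (6, 1)]; region rows[4,8) x cols[0,16) = 4x16
Unfold 1 (reflect across v@16): 4 holes -> [(4, 12), (4, 19), (6, 1), (6, 30)]
Unfold 2 (reflect across h@4): 8 holes -> [(1, 1), (1, 30), (3, 12), (3, 19), (4, 12), (4, 19), (6, 1), (6, 30)]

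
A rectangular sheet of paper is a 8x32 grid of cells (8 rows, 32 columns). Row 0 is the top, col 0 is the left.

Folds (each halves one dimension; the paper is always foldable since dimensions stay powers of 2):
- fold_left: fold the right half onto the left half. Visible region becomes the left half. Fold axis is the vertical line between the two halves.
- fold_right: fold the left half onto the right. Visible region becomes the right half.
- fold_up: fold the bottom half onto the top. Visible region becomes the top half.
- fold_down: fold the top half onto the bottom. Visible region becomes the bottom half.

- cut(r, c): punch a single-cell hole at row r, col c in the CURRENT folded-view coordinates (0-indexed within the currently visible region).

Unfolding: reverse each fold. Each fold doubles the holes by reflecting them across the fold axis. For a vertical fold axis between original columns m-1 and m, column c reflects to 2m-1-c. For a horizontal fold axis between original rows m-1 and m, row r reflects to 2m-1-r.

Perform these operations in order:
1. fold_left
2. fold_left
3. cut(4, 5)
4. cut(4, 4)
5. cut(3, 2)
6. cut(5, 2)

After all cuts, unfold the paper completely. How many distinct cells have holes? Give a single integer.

Op 1 fold_left: fold axis v@16; visible region now rows[0,8) x cols[0,16) = 8x16
Op 2 fold_left: fold axis v@8; visible region now rows[0,8) x cols[0,8) = 8x8
Op 3 cut(4, 5): punch at orig (4,5); cuts so far [(4, 5)]; region rows[0,8) x cols[0,8) = 8x8
Op 4 cut(4, 4): punch at orig (4,4); cuts so far [(4, 4), (4, 5)]; region rows[0,8) x cols[0,8) = 8x8
Op 5 cut(3, 2): punch at orig (3,2); cuts so far [(3, 2), (4, 4), (4, 5)]; region rows[0,8) x cols[0,8) = 8x8
Op 6 cut(5, 2): punch at orig (5,2); cuts so far [(3, 2), (4, 4), (4, 5), (5, 2)]; region rows[0,8) x cols[0,8) = 8x8
Unfold 1 (reflect across v@8): 8 holes -> [(3, 2), (3, 13), (4, 4), (4, 5), (4, 10), (4, 11), (5, 2), (5, 13)]
Unfold 2 (reflect across v@16): 16 holes -> [(3, 2), (3, 13), (3, 18), (3, 29), (4, 4), (4, 5), (4, 10), (4, 11), (4, 20), (4, 21), (4, 26), (4, 27), (5, 2), (5, 13), (5, 18), (5, 29)]

Answer: 16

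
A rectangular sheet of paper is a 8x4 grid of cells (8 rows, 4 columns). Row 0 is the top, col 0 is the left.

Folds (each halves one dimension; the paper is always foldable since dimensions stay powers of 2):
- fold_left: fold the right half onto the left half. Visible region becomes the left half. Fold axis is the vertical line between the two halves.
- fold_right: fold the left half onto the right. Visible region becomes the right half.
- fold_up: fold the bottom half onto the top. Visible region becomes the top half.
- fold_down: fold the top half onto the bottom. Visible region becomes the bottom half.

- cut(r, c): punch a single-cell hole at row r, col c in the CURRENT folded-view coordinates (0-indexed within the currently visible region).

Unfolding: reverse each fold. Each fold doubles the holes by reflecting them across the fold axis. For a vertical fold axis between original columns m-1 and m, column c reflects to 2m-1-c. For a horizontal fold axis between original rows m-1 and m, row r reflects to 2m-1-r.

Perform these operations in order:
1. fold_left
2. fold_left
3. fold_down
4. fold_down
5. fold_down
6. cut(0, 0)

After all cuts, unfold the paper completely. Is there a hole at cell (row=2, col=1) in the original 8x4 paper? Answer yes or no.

Op 1 fold_left: fold axis v@2; visible region now rows[0,8) x cols[0,2) = 8x2
Op 2 fold_left: fold axis v@1; visible region now rows[0,8) x cols[0,1) = 8x1
Op 3 fold_down: fold axis h@4; visible region now rows[4,8) x cols[0,1) = 4x1
Op 4 fold_down: fold axis h@6; visible region now rows[6,8) x cols[0,1) = 2x1
Op 5 fold_down: fold axis h@7; visible region now rows[7,8) x cols[0,1) = 1x1
Op 6 cut(0, 0): punch at orig (7,0); cuts so far [(7, 0)]; region rows[7,8) x cols[0,1) = 1x1
Unfold 1 (reflect across h@7): 2 holes -> [(6, 0), (7, 0)]
Unfold 2 (reflect across h@6): 4 holes -> [(4, 0), (5, 0), (6, 0), (7, 0)]
Unfold 3 (reflect across h@4): 8 holes -> [(0, 0), (1, 0), (2, 0), (3, 0), (4, 0), (5, 0), (6, 0), (7, 0)]
Unfold 4 (reflect across v@1): 16 holes -> [(0, 0), (0, 1), (1, 0), (1, 1), (2, 0), (2, 1), (3, 0), (3, 1), (4, 0), (4, 1), (5, 0), (5, 1), (6, 0), (6, 1), (7, 0), (7, 1)]
Unfold 5 (reflect across v@2): 32 holes -> [(0, 0), (0, 1), (0, 2), (0, 3), (1, 0), (1, 1), (1, 2), (1, 3), (2, 0), (2, 1), (2, 2), (2, 3), (3, 0), (3, 1), (3, 2), (3, 3), (4, 0), (4, 1), (4, 2), (4, 3), (5, 0), (5, 1), (5, 2), (5, 3), (6, 0), (6, 1), (6, 2), (6, 3), (7, 0), (7, 1), (7, 2), (7, 3)]
Holes: [(0, 0), (0, 1), (0, 2), (0, 3), (1, 0), (1, 1), (1, 2), (1, 3), (2, 0), (2, 1), (2, 2), (2, 3), (3, 0), (3, 1), (3, 2), (3, 3), (4, 0), (4, 1), (4, 2), (4, 3), (5, 0), (5, 1), (5, 2), (5, 3), (6, 0), (6, 1), (6, 2), (6, 3), (7, 0), (7, 1), (7, 2), (7, 3)]

Answer: yes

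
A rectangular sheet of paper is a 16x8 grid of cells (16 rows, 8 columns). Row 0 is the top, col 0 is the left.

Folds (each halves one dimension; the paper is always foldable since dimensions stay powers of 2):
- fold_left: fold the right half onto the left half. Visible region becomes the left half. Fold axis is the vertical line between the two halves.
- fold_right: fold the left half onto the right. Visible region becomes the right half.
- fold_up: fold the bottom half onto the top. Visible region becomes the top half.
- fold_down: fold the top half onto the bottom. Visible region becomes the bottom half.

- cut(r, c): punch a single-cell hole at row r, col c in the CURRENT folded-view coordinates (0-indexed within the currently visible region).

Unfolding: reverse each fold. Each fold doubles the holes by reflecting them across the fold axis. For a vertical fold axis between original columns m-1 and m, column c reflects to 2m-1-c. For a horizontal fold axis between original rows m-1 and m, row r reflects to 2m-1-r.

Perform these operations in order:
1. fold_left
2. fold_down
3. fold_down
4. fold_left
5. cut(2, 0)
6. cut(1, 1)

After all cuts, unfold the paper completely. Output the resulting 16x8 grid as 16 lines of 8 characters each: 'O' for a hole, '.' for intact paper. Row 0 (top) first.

Op 1 fold_left: fold axis v@4; visible region now rows[0,16) x cols[0,4) = 16x4
Op 2 fold_down: fold axis h@8; visible region now rows[8,16) x cols[0,4) = 8x4
Op 3 fold_down: fold axis h@12; visible region now rows[12,16) x cols[0,4) = 4x4
Op 4 fold_left: fold axis v@2; visible region now rows[12,16) x cols[0,2) = 4x2
Op 5 cut(2, 0): punch at orig (14,0); cuts so far [(14, 0)]; region rows[12,16) x cols[0,2) = 4x2
Op 6 cut(1, 1): punch at orig (13,1); cuts so far [(13, 1), (14, 0)]; region rows[12,16) x cols[0,2) = 4x2
Unfold 1 (reflect across v@2): 4 holes -> [(13, 1), (13, 2), (14, 0), (14, 3)]
Unfold 2 (reflect across h@12): 8 holes -> [(9, 0), (9, 3), (10, 1), (10, 2), (13, 1), (13, 2), (14, 0), (14, 3)]
Unfold 3 (reflect across h@8): 16 holes -> [(1, 0), (1, 3), (2, 1), (2, 2), (5, 1), (5, 2), (6, 0), (6, 3), (9, 0), (9, 3), (10, 1), (10, 2), (13, 1), (13, 2), (14, 0), (14, 3)]
Unfold 4 (reflect across v@4): 32 holes -> [(1, 0), (1, 3), (1, 4), (1, 7), (2, 1), (2, 2), (2, 5), (2, 6), (5, 1), (5, 2), (5, 5), (5, 6), (6, 0), (6, 3), (6, 4), (6, 7), (9, 0), (9, 3), (9, 4), (9, 7), (10, 1), (10, 2), (10, 5), (10, 6), (13, 1), (13, 2), (13, 5), (13, 6), (14, 0), (14, 3), (14, 4), (14, 7)]

Answer: ........
O..OO..O
.OO..OO.
........
........
.OO..OO.
O..OO..O
........
........
O..OO..O
.OO..OO.
........
........
.OO..OO.
O..OO..O
........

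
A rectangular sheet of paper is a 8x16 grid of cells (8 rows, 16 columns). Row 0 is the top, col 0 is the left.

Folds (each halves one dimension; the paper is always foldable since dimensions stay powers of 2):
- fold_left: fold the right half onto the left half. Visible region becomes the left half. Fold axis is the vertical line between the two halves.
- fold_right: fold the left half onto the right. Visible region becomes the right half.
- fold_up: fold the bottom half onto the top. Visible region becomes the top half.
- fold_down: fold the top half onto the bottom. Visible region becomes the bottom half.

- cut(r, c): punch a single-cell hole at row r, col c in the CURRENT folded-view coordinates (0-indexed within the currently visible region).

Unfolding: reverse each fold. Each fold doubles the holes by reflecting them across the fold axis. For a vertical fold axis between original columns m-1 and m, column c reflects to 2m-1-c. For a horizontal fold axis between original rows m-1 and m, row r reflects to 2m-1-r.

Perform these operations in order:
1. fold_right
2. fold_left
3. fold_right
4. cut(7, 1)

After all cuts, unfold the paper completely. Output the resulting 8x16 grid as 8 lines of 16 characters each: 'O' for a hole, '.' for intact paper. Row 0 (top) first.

Op 1 fold_right: fold axis v@8; visible region now rows[0,8) x cols[8,16) = 8x8
Op 2 fold_left: fold axis v@12; visible region now rows[0,8) x cols[8,12) = 8x4
Op 3 fold_right: fold axis v@10; visible region now rows[0,8) x cols[10,12) = 8x2
Op 4 cut(7, 1): punch at orig (7,11); cuts so far [(7, 11)]; region rows[0,8) x cols[10,12) = 8x2
Unfold 1 (reflect across v@10): 2 holes -> [(7, 8), (7, 11)]
Unfold 2 (reflect across v@12): 4 holes -> [(7, 8), (7, 11), (7, 12), (7, 15)]
Unfold 3 (reflect across v@8): 8 holes -> [(7, 0), (7, 3), (7, 4), (7, 7), (7, 8), (7, 11), (7, 12), (7, 15)]

Answer: ................
................
................
................
................
................
................
O..OO..OO..OO..O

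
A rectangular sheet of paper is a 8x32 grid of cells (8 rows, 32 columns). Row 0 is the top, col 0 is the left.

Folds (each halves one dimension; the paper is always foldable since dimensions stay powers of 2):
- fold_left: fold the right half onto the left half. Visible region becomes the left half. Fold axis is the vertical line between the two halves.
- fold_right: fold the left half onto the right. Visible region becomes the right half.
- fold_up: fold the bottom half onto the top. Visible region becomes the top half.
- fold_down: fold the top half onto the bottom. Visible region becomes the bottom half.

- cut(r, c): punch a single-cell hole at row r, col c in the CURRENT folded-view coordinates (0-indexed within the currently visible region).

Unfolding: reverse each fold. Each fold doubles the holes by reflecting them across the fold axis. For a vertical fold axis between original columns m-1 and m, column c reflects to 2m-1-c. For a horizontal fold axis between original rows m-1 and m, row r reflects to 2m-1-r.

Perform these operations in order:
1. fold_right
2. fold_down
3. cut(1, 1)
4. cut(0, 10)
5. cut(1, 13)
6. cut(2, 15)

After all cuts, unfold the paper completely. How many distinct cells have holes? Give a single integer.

Answer: 16

Derivation:
Op 1 fold_right: fold axis v@16; visible region now rows[0,8) x cols[16,32) = 8x16
Op 2 fold_down: fold axis h@4; visible region now rows[4,8) x cols[16,32) = 4x16
Op 3 cut(1, 1): punch at orig (5,17); cuts so far [(5, 17)]; region rows[4,8) x cols[16,32) = 4x16
Op 4 cut(0, 10): punch at orig (4,26); cuts so far [(4, 26), (5, 17)]; region rows[4,8) x cols[16,32) = 4x16
Op 5 cut(1, 13): punch at orig (5,29); cuts so far [(4, 26), (5, 17), (5, 29)]; region rows[4,8) x cols[16,32) = 4x16
Op 6 cut(2, 15): punch at orig (6,31); cuts so far [(4, 26), (5, 17), (5, 29), (6, 31)]; region rows[4,8) x cols[16,32) = 4x16
Unfold 1 (reflect across h@4): 8 holes -> [(1, 31), (2, 17), (2, 29), (3, 26), (4, 26), (5, 17), (5, 29), (6, 31)]
Unfold 2 (reflect across v@16): 16 holes -> [(1, 0), (1, 31), (2, 2), (2, 14), (2, 17), (2, 29), (3, 5), (3, 26), (4, 5), (4, 26), (5, 2), (5, 14), (5, 17), (5, 29), (6, 0), (6, 31)]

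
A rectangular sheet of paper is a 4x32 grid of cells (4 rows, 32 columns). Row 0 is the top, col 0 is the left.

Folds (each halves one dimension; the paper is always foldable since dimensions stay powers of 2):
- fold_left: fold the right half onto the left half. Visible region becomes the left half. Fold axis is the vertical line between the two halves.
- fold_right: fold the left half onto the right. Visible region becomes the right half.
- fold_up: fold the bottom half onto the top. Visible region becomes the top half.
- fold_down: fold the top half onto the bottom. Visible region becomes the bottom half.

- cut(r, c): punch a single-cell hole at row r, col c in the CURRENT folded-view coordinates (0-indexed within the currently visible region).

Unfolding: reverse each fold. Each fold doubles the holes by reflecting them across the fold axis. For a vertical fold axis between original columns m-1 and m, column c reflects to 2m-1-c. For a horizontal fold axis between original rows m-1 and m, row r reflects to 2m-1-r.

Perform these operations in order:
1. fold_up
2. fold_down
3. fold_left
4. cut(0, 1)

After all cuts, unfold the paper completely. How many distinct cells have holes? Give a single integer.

Answer: 8

Derivation:
Op 1 fold_up: fold axis h@2; visible region now rows[0,2) x cols[0,32) = 2x32
Op 2 fold_down: fold axis h@1; visible region now rows[1,2) x cols[0,32) = 1x32
Op 3 fold_left: fold axis v@16; visible region now rows[1,2) x cols[0,16) = 1x16
Op 4 cut(0, 1): punch at orig (1,1); cuts so far [(1, 1)]; region rows[1,2) x cols[0,16) = 1x16
Unfold 1 (reflect across v@16): 2 holes -> [(1, 1), (1, 30)]
Unfold 2 (reflect across h@1): 4 holes -> [(0, 1), (0, 30), (1, 1), (1, 30)]
Unfold 3 (reflect across h@2): 8 holes -> [(0, 1), (0, 30), (1, 1), (1, 30), (2, 1), (2, 30), (3, 1), (3, 30)]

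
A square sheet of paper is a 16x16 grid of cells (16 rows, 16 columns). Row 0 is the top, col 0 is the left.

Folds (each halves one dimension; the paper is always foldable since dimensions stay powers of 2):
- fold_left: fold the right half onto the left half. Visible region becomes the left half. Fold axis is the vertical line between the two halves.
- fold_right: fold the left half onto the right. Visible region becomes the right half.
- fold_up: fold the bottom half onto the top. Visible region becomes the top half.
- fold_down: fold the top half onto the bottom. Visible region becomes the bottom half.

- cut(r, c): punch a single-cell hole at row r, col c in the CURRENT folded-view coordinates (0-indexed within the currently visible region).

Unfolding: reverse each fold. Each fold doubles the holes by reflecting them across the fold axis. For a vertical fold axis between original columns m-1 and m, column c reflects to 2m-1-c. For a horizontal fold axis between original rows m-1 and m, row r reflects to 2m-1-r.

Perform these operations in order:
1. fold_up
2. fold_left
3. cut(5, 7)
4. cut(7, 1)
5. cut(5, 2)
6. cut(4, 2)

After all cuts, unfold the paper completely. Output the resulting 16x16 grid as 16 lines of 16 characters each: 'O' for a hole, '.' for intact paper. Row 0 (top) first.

Op 1 fold_up: fold axis h@8; visible region now rows[0,8) x cols[0,16) = 8x16
Op 2 fold_left: fold axis v@8; visible region now rows[0,8) x cols[0,8) = 8x8
Op 3 cut(5, 7): punch at orig (5,7); cuts so far [(5, 7)]; region rows[0,8) x cols[0,8) = 8x8
Op 4 cut(7, 1): punch at orig (7,1); cuts so far [(5, 7), (7, 1)]; region rows[0,8) x cols[0,8) = 8x8
Op 5 cut(5, 2): punch at orig (5,2); cuts so far [(5, 2), (5, 7), (7, 1)]; region rows[0,8) x cols[0,8) = 8x8
Op 6 cut(4, 2): punch at orig (4,2); cuts so far [(4, 2), (5, 2), (5, 7), (7, 1)]; region rows[0,8) x cols[0,8) = 8x8
Unfold 1 (reflect across v@8): 8 holes -> [(4, 2), (4, 13), (5, 2), (5, 7), (5, 8), (5, 13), (7, 1), (7, 14)]
Unfold 2 (reflect across h@8): 16 holes -> [(4, 2), (4, 13), (5, 2), (5, 7), (5, 8), (5, 13), (7, 1), (7, 14), (8, 1), (8, 14), (10, 2), (10, 7), (10, 8), (10, 13), (11, 2), (11, 13)]

Answer: ................
................
................
................
..O..........O..
..O....OO....O..
................
.O............O.
.O............O.
................
..O....OO....O..
..O..........O..
................
................
................
................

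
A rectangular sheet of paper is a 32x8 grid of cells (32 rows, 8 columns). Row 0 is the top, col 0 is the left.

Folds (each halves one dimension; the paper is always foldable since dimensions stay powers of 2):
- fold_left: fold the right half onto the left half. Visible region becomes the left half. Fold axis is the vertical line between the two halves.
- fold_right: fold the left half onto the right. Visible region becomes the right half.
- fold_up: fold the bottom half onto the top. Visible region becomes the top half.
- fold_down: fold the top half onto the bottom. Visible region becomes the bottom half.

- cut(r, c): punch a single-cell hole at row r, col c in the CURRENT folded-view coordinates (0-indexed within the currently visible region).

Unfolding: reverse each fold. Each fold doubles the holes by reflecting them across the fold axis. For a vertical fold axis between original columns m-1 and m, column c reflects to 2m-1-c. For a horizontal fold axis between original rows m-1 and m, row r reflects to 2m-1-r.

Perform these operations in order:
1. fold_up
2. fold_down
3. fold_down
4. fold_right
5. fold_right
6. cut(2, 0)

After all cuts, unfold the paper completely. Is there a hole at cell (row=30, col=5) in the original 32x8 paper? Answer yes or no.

Answer: yes

Derivation:
Op 1 fold_up: fold axis h@16; visible region now rows[0,16) x cols[0,8) = 16x8
Op 2 fold_down: fold axis h@8; visible region now rows[8,16) x cols[0,8) = 8x8
Op 3 fold_down: fold axis h@12; visible region now rows[12,16) x cols[0,8) = 4x8
Op 4 fold_right: fold axis v@4; visible region now rows[12,16) x cols[4,8) = 4x4
Op 5 fold_right: fold axis v@6; visible region now rows[12,16) x cols[6,8) = 4x2
Op 6 cut(2, 0): punch at orig (14,6); cuts so far [(14, 6)]; region rows[12,16) x cols[6,8) = 4x2
Unfold 1 (reflect across v@6): 2 holes -> [(14, 5), (14, 6)]
Unfold 2 (reflect across v@4): 4 holes -> [(14, 1), (14, 2), (14, 5), (14, 6)]
Unfold 3 (reflect across h@12): 8 holes -> [(9, 1), (9, 2), (9, 5), (9, 6), (14, 1), (14, 2), (14, 5), (14, 6)]
Unfold 4 (reflect across h@8): 16 holes -> [(1, 1), (1, 2), (1, 5), (1, 6), (6, 1), (6, 2), (6, 5), (6, 6), (9, 1), (9, 2), (9, 5), (9, 6), (14, 1), (14, 2), (14, 5), (14, 6)]
Unfold 5 (reflect across h@16): 32 holes -> [(1, 1), (1, 2), (1, 5), (1, 6), (6, 1), (6, 2), (6, 5), (6, 6), (9, 1), (9, 2), (9, 5), (9, 6), (14, 1), (14, 2), (14, 5), (14, 6), (17, 1), (17, 2), (17, 5), (17, 6), (22, 1), (22, 2), (22, 5), (22, 6), (25, 1), (25, 2), (25, 5), (25, 6), (30, 1), (30, 2), (30, 5), (30, 6)]
Holes: [(1, 1), (1, 2), (1, 5), (1, 6), (6, 1), (6, 2), (6, 5), (6, 6), (9, 1), (9, 2), (9, 5), (9, 6), (14, 1), (14, 2), (14, 5), (14, 6), (17, 1), (17, 2), (17, 5), (17, 6), (22, 1), (22, 2), (22, 5), (22, 6), (25, 1), (25, 2), (25, 5), (25, 6), (30, 1), (30, 2), (30, 5), (30, 6)]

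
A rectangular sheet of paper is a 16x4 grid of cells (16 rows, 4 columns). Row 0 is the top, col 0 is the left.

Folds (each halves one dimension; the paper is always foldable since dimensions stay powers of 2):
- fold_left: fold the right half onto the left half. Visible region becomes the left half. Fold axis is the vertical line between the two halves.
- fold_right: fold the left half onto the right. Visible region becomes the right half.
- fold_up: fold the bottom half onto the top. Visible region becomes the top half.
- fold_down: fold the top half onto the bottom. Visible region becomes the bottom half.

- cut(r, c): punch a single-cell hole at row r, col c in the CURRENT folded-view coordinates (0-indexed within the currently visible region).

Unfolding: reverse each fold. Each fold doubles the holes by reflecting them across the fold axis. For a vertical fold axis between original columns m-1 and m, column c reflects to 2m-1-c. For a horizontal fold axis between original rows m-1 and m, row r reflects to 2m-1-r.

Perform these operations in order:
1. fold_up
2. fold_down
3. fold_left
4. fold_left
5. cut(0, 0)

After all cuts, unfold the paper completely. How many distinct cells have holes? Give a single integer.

Op 1 fold_up: fold axis h@8; visible region now rows[0,8) x cols[0,4) = 8x4
Op 2 fold_down: fold axis h@4; visible region now rows[4,8) x cols[0,4) = 4x4
Op 3 fold_left: fold axis v@2; visible region now rows[4,8) x cols[0,2) = 4x2
Op 4 fold_left: fold axis v@1; visible region now rows[4,8) x cols[0,1) = 4x1
Op 5 cut(0, 0): punch at orig (4,0); cuts so far [(4, 0)]; region rows[4,8) x cols[0,1) = 4x1
Unfold 1 (reflect across v@1): 2 holes -> [(4, 0), (4, 1)]
Unfold 2 (reflect across v@2): 4 holes -> [(4, 0), (4, 1), (4, 2), (4, 3)]
Unfold 3 (reflect across h@4): 8 holes -> [(3, 0), (3, 1), (3, 2), (3, 3), (4, 0), (4, 1), (4, 2), (4, 3)]
Unfold 4 (reflect across h@8): 16 holes -> [(3, 0), (3, 1), (3, 2), (3, 3), (4, 0), (4, 1), (4, 2), (4, 3), (11, 0), (11, 1), (11, 2), (11, 3), (12, 0), (12, 1), (12, 2), (12, 3)]

Answer: 16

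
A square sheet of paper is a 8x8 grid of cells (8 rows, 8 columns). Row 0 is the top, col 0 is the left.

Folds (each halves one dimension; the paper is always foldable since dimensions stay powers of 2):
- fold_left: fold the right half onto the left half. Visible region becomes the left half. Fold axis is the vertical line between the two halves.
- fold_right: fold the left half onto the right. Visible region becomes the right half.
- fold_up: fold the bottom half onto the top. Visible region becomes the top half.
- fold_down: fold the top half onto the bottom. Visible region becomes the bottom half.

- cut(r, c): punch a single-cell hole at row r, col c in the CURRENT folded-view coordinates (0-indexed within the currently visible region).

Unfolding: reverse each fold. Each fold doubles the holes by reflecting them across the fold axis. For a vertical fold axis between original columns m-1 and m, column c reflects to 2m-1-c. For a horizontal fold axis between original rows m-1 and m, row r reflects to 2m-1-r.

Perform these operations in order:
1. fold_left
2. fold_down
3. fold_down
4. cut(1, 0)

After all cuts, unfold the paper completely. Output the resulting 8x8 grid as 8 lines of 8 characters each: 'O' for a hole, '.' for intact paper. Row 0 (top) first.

Answer: O......O
........
........
O......O
O......O
........
........
O......O

Derivation:
Op 1 fold_left: fold axis v@4; visible region now rows[0,8) x cols[0,4) = 8x4
Op 2 fold_down: fold axis h@4; visible region now rows[4,8) x cols[0,4) = 4x4
Op 3 fold_down: fold axis h@6; visible region now rows[6,8) x cols[0,4) = 2x4
Op 4 cut(1, 0): punch at orig (7,0); cuts so far [(7, 0)]; region rows[6,8) x cols[0,4) = 2x4
Unfold 1 (reflect across h@6): 2 holes -> [(4, 0), (7, 0)]
Unfold 2 (reflect across h@4): 4 holes -> [(0, 0), (3, 0), (4, 0), (7, 0)]
Unfold 3 (reflect across v@4): 8 holes -> [(0, 0), (0, 7), (3, 0), (3, 7), (4, 0), (4, 7), (7, 0), (7, 7)]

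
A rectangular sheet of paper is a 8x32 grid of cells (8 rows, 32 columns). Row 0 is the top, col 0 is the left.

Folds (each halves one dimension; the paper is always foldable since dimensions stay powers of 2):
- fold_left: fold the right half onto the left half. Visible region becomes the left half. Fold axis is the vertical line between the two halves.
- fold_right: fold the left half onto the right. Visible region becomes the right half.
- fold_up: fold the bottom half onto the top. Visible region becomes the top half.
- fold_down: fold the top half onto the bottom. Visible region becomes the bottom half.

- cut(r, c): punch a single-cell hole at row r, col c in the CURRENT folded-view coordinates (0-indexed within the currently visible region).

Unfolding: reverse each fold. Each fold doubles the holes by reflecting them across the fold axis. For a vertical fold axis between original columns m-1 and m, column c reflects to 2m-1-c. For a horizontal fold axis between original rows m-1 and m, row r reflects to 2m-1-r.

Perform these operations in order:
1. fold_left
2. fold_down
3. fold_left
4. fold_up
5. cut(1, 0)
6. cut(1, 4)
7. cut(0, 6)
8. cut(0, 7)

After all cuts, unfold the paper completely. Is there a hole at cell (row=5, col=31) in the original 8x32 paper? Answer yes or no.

Op 1 fold_left: fold axis v@16; visible region now rows[0,8) x cols[0,16) = 8x16
Op 2 fold_down: fold axis h@4; visible region now rows[4,8) x cols[0,16) = 4x16
Op 3 fold_left: fold axis v@8; visible region now rows[4,8) x cols[0,8) = 4x8
Op 4 fold_up: fold axis h@6; visible region now rows[4,6) x cols[0,8) = 2x8
Op 5 cut(1, 0): punch at orig (5,0); cuts so far [(5, 0)]; region rows[4,6) x cols[0,8) = 2x8
Op 6 cut(1, 4): punch at orig (5,4); cuts so far [(5, 0), (5, 4)]; region rows[4,6) x cols[0,8) = 2x8
Op 7 cut(0, 6): punch at orig (4,6); cuts so far [(4, 6), (5, 0), (5, 4)]; region rows[4,6) x cols[0,8) = 2x8
Op 8 cut(0, 7): punch at orig (4,7); cuts so far [(4, 6), (4, 7), (5, 0), (5, 4)]; region rows[4,6) x cols[0,8) = 2x8
Unfold 1 (reflect across h@6): 8 holes -> [(4, 6), (4, 7), (5, 0), (5, 4), (6, 0), (6, 4), (7, 6), (7, 7)]
Unfold 2 (reflect across v@8): 16 holes -> [(4, 6), (4, 7), (4, 8), (4, 9), (5, 0), (5, 4), (5, 11), (5, 15), (6, 0), (6, 4), (6, 11), (6, 15), (7, 6), (7, 7), (7, 8), (7, 9)]
Unfold 3 (reflect across h@4): 32 holes -> [(0, 6), (0, 7), (0, 8), (0, 9), (1, 0), (1, 4), (1, 11), (1, 15), (2, 0), (2, 4), (2, 11), (2, 15), (3, 6), (3, 7), (3, 8), (3, 9), (4, 6), (4, 7), (4, 8), (4, 9), (5, 0), (5, 4), (5, 11), (5, 15), (6, 0), (6, 4), (6, 11), (6, 15), (7, 6), (7, 7), (7, 8), (7, 9)]
Unfold 4 (reflect across v@16): 64 holes -> [(0, 6), (0, 7), (0, 8), (0, 9), (0, 22), (0, 23), (0, 24), (0, 25), (1, 0), (1, 4), (1, 11), (1, 15), (1, 16), (1, 20), (1, 27), (1, 31), (2, 0), (2, 4), (2, 11), (2, 15), (2, 16), (2, 20), (2, 27), (2, 31), (3, 6), (3, 7), (3, 8), (3, 9), (3, 22), (3, 23), (3, 24), (3, 25), (4, 6), (4, 7), (4, 8), (4, 9), (4, 22), (4, 23), (4, 24), (4, 25), (5, 0), (5, 4), (5, 11), (5, 15), (5, 16), (5, 20), (5, 27), (5, 31), (6, 0), (6, 4), (6, 11), (6, 15), (6, 16), (6, 20), (6, 27), (6, 31), (7, 6), (7, 7), (7, 8), (7, 9), (7, 22), (7, 23), (7, 24), (7, 25)]
Holes: [(0, 6), (0, 7), (0, 8), (0, 9), (0, 22), (0, 23), (0, 24), (0, 25), (1, 0), (1, 4), (1, 11), (1, 15), (1, 16), (1, 20), (1, 27), (1, 31), (2, 0), (2, 4), (2, 11), (2, 15), (2, 16), (2, 20), (2, 27), (2, 31), (3, 6), (3, 7), (3, 8), (3, 9), (3, 22), (3, 23), (3, 24), (3, 25), (4, 6), (4, 7), (4, 8), (4, 9), (4, 22), (4, 23), (4, 24), (4, 25), (5, 0), (5, 4), (5, 11), (5, 15), (5, 16), (5, 20), (5, 27), (5, 31), (6, 0), (6, 4), (6, 11), (6, 15), (6, 16), (6, 20), (6, 27), (6, 31), (7, 6), (7, 7), (7, 8), (7, 9), (7, 22), (7, 23), (7, 24), (7, 25)]

Answer: yes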